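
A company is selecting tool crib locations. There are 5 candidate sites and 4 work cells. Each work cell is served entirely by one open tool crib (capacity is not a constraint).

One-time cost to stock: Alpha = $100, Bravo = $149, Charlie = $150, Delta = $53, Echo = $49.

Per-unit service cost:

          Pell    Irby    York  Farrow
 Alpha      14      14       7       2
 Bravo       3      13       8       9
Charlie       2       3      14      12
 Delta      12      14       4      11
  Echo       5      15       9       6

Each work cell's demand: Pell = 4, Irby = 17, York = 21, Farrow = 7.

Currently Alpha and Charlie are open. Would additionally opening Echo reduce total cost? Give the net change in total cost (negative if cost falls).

No — net change +49 (cost rises by 49).

Current service cost with {Alpha, Charlie}: 220.
Adding Echo: each work cell re-picks its cheapest; new service cost 220, saving 0.
Extra fixed cost: 49. Net change = 49 − 0 = 49.
(Totals: 470 → 519.)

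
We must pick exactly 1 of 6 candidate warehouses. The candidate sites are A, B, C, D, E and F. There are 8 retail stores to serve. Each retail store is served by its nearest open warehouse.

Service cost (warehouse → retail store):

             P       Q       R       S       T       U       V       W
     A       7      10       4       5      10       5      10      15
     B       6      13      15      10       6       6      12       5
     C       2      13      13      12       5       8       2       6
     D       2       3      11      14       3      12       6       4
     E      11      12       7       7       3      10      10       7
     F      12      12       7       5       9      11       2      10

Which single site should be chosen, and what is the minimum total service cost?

With exactly 1 open, each retail store uses its cheapest among the chosen.
{D}: P→D 2, Q→D 3, R→D 11, S→D 14, T→D 3, U→D 12, V→D 6, W→D 4. Service cost 55.
{C}: service cost 61
{A}: service cost 66
Among all 6 size-1 choices, {D} is lowest.

Choose D only; total service cost 55.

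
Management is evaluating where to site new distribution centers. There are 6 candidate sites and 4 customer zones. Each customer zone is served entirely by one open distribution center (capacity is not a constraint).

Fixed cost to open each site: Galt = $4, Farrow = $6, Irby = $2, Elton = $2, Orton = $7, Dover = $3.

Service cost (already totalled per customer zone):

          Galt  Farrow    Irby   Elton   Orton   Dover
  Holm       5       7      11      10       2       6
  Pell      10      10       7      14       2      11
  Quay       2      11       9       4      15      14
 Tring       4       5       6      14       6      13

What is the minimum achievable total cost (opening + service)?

Minimum total cost: 21

For any fixed open set, each customer zone goes to its cheapest open site; total = fixed + service.
{Galt, Orton}: Holm→Orton 2, Pell→Orton 2, Quay→Galt 2, Tring→Galt 4. Service 10; fixed 11; total 21.
{Galt, Irby, Orton}: Holm→Orton 2, Pell→Orton 2, Quay→Galt 2, Tring→Galt 4. Service 10; fixed 13; total 23.
{Galt, Elton, Orton}: Holm→Orton 2, Pell→Orton 2, Quay→Galt 2, Tring→Galt 4. Service 10; fixed 13; total 23.
{Galt, Farrow, Irby, Elton, Orton, Dover}: service 10 + fixed 24 = 34
No other subset beats 21.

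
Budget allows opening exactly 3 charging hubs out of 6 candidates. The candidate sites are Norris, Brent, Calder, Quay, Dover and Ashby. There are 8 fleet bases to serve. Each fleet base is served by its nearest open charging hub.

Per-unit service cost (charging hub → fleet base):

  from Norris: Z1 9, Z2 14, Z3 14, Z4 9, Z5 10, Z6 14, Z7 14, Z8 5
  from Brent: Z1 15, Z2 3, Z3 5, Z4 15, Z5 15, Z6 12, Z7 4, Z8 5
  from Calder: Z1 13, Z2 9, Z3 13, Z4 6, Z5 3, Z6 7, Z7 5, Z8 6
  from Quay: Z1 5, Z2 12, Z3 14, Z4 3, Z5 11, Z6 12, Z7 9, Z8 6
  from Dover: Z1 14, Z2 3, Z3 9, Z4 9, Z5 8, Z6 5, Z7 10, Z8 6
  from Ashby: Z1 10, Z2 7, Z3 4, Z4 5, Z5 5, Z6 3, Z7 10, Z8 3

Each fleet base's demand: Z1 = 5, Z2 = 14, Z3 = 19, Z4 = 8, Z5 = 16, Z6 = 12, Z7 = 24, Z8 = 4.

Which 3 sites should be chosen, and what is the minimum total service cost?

With exactly 3 open, each fleet base uses its cheapest among the chosen.
{Brent, Quay, Ashby}: Z1→Quay 5·5=25, Z2→Brent 3·14=42, Z3→Ashby 4·19=76, Z4→Quay 3·8=24, Z5→Ashby 5·16=80, Z6→Ashby 3·12=36, Z7→Brent 4·24=96, Z8→Ashby 3·4=12. Service cost 391.
{Brent, Calder, Ashby}: service cost 400
{Calder, Dover, Ashby}: service cost 424
Among all 20 size-3 choices, {Brent, Quay, Ashby} is lowest.

Choose Brent, Quay and Ashby; total service cost 391.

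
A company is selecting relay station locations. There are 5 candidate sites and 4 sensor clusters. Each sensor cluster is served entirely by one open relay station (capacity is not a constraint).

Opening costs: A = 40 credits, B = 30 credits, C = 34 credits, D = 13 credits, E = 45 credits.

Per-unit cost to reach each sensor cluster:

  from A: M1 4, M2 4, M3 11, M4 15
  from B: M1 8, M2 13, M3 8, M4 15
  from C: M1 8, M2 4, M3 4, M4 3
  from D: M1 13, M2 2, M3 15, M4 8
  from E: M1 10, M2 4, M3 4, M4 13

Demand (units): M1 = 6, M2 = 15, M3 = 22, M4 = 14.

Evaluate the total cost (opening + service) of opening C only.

Each sensor cluster is assigned to its cheapest site among the open ones.
{C}: M1→C 8·6=48, M2→C 4·15=60, M3→C 4·22=88, M4→C 3·14=42. Service 238; fixed 34; total 272.

Total cost: 272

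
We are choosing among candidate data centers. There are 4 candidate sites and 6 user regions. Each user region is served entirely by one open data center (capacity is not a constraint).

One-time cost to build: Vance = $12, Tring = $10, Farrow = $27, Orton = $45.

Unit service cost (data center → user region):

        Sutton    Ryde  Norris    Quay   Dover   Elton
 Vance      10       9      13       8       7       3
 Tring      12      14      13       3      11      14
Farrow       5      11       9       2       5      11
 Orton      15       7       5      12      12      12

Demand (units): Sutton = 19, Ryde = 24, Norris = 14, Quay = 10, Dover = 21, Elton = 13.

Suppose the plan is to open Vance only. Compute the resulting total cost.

Each user region is assigned to its cheapest site among the open ones.
{Vance}: Sutton→Vance 10·19=190, Ryde→Vance 9·24=216, Norris→Vance 13·14=182, Quay→Vance 8·10=80, Dover→Vance 7·21=147, Elton→Vance 3·13=39. Service 854; fixed 12; total 866.

Total cost: 866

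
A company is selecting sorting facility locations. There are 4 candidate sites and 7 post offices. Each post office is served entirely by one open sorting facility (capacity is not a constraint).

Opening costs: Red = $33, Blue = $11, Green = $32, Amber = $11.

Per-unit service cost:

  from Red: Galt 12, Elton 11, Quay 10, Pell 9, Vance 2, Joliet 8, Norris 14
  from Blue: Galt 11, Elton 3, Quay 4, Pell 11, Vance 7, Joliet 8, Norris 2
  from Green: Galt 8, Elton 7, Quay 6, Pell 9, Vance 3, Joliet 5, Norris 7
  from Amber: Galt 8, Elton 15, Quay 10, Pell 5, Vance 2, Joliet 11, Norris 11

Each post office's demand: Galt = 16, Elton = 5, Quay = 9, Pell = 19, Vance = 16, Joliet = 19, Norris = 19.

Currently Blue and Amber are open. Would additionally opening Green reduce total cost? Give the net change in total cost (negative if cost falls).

Current service cost with {Blue, Amber}: 496.
Adding Green: each post office re-picks its cheapest; new service cost 439, saving 57.
Extra fixed cost: 32. Net change = 32 − 57 = -25.
(Totals: 518 → 493.)

Yes — net change −25 (cost falls by 25).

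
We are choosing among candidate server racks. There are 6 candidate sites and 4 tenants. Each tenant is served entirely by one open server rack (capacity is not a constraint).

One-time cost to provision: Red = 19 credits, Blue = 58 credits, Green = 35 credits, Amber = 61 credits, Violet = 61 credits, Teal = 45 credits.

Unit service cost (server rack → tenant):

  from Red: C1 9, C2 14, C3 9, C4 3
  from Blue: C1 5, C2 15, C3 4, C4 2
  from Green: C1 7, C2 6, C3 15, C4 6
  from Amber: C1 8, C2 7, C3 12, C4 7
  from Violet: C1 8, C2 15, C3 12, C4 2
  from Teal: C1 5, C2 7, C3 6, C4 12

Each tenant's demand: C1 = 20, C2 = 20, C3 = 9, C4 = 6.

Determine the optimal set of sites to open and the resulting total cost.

For any fixed open set, each tenant goes to its cheapest open site; total = fixed + service.
{Blue, Green}: C1→Blue 5·20=100, C2→Green 6·20=120, C3→Blue 4·9=36, C4→Blue 2·6=12. Service 268; fixed 93; total 361.
{Red, Teal}: service 312 + fixed 64 = 376
{Red, Blue, Green}: C1→Blue 5·20=100, C2→Green 6·20=120, C3→Blue 4·9=36, C4→Blue 2·6=12. Service 268; fixed 112; total 380.
{Red, Blue, Green, Amber, Violet, Teal}: service 268 + fixed 279 = 547
No other subset beats 361.

Open Blue and Green; minimum total cost 361.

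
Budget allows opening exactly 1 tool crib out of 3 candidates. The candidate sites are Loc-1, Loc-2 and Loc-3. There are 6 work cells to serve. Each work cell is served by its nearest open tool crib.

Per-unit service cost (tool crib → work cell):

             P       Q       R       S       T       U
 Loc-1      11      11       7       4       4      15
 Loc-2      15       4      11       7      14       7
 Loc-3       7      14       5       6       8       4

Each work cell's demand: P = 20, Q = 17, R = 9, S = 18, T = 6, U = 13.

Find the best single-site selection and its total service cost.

Choose Loc-3 only; total service cost 631.

With exactly 1 open, each work cell uses its cheapest among the chosen.
{Loc-3}: P→Loc-3 7·20=140, Q→Loc-3 14·17=238, R→Loc-3 5·9=45, S→Loc-3 6·18=108, T→Loc-3 8·6=48, U→Loc-3 4·13=52. Service cost 631.
{Loc-1}: service cost 761
{Loc-2}: service cost 768
Among all 3 size-1 choices, {Loc-3} is lowest.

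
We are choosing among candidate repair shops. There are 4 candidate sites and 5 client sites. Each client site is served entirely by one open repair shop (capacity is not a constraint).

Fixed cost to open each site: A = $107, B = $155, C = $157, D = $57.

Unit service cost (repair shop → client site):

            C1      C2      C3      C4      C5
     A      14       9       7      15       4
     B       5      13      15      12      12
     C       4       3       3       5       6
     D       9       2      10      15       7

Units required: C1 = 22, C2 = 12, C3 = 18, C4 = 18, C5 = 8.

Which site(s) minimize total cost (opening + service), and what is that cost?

For any fixed open set, each client site goes to its cheapest open site; total = fixed + service.
{C}: C1→C 4·22=88, C2→C 3·12=36, C3→C 3·18=54, C4→C 5·18=90, C5→C 6·8=48. Service 316; fixed 157; total 473.
{C, D}: service 304 + fixed 214 = 518
{A, C}: C1→C 4·22=88, C2→C 3·12=36, C3→C 3·18=54, C4→C 5·18=90, C5→A 4·8=32. Service 300; fixed 264; total 564.
{A, B, C, D}: service 288 + fixed 476 = 764
No other subset beats 473.

Open C only; minimum total cost 473.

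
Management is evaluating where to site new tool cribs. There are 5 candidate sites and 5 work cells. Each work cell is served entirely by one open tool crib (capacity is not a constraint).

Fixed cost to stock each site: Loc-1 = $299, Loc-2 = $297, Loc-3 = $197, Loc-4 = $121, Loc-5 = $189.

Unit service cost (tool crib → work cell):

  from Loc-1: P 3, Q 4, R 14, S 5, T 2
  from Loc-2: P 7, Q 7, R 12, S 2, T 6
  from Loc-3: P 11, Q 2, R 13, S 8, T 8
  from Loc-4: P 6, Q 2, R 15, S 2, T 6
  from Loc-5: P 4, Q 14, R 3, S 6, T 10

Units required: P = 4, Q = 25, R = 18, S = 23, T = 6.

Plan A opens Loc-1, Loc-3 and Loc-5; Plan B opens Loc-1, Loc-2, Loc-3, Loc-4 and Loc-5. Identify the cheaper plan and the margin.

Plan A is cheaper by 349.

Plan A: {Loc-1, Loc-3, Loc-5}: P→Loc-1 3·4=12, Q→Loc-3 2·25=50, R→Loc-5 3·18=54, S→Loc-1 5·23=115, T→Loc-1 2·6=12. Service 243; fixed 685; total 928.
Plan B: {Loc-1, Loc-2, Loc-3, Loc-4, Loc-5}: P→Loc-1 3·4=12, Q→Loc-3 2·25=50, R→Loc-5 3·18=54, S→Loc-2 2·23=46, T→Loc-1 2·6=12. Service 174; fixed 1103; total 1277.
Difference: |928 − 1277| = 349.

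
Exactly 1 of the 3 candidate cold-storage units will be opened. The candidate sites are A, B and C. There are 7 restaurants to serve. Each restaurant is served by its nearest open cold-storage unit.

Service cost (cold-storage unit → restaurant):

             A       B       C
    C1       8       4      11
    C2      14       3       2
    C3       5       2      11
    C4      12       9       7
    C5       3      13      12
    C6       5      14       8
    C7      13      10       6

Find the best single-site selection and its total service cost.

Choose B only; total service cost 55.

With exactly 1 open, each restaurant uses its cheapest among the chosen.
{B}: C1→B 4, C2→B 3, C3→B 2, C4→B 9, C5→B 13, C6→B 14, C7→B 10. Service cost 55.
{C}: service cost 57
{A}: service cost 60
Among all 3 size-1 choices, {B} is lowest.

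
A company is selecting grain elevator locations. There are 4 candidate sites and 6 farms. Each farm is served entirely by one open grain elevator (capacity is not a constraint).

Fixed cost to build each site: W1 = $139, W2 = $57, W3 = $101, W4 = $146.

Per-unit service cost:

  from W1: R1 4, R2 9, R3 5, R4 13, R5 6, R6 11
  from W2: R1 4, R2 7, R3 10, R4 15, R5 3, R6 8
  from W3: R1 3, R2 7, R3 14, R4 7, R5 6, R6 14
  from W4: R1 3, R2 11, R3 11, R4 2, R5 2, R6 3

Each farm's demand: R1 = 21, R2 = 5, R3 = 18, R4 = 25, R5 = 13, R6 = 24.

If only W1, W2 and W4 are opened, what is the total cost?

Total cost: 678

Each farm is assigned to its cheapest site among the open ones.
{W1, W2, W4}: R1→W4 3·21=63, R2→W2 7·5=35, R3→W1 5·18=90, R4→W4 2·25=50, R5→W4 2·13=26, R6→W4 3·24=72. Service 336; fixed 342; total 678.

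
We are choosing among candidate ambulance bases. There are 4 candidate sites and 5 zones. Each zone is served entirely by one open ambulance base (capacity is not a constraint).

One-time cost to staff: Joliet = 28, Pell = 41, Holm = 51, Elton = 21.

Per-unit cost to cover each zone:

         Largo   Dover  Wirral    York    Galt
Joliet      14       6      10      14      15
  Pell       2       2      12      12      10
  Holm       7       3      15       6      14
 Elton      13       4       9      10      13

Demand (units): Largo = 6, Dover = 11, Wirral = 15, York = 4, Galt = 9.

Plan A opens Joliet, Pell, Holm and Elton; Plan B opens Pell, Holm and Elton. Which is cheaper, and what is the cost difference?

Plan B is cheaper by 28.

Plan A: {Joliet, Pell, Holm, Elton}: Largo→Pell 2·6=12, Dover→Pell 2·11=22, Wirral→Elton 9·15=135, York→Holm 6·4=24, Galt→Pell 10·9=90. Service 283; fixed 141; total 424.
Plan B: {Pell, Holm, Elton}: Largo→Pell 2·6=12, Dover→Pell 2·11=22, Wirral→Elton 9·15=135, York→Holm 6·4=24, Galt→Pell 10·9=90. Service 283; fixed 113; total 396.
Difference: |424 − 396| = 28.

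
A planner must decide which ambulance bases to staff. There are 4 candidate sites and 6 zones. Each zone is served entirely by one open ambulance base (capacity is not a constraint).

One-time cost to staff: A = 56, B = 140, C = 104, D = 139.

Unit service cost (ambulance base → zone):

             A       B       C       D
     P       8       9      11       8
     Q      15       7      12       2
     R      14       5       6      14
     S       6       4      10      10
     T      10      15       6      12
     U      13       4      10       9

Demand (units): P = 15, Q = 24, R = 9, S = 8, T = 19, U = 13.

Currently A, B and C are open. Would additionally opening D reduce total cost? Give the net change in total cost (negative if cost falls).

No — net change +19 (cost rises by 19).

Current service cost with {A, B, C}: 531.
Adding D: each zone re-picks its cheapest; new service cost 411, saving 120.
Extra fixed cost: 139. Net change = 139 − 120 = 19.
(Totals: 831 → 850.)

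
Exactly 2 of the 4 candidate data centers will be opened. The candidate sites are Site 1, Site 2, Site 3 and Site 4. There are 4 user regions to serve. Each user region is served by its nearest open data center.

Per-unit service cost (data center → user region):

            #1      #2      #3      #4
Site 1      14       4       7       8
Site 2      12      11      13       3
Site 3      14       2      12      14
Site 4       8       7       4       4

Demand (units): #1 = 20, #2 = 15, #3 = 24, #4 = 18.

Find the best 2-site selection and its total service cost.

With exactly 2 open, each user region uses its cheapest among the chosen.
{Site 3, Site 4}: #1→Site 4 8·20=160, #2→Site 3 2·15=30, #3→Site 4 4·24=96, #4→Site 4 4·18=72. Service cost 358.
{Site 1, Site 4}: service cost 388
{Site 2, Site 4}: service cost 415
Among all 6 size-2 choices, {Site 3, Site 4} is lowest.

Choose Site 3 and Site 4; total service cost 358.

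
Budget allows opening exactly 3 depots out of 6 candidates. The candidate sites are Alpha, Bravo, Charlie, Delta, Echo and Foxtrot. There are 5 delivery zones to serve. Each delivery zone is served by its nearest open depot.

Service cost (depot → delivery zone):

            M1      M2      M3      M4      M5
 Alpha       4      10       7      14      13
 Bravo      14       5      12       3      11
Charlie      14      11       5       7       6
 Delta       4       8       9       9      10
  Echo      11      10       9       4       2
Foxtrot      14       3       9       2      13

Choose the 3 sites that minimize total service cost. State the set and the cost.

Choose Alpha, Echo and Foxtrot; total service cost 18.

With exactly 3 open, each delivery zone uses its cheapest among the chosen.
{Alpha, Echo, Foxtrot}: M1→Alpha 4, M2→Foxtrot 3, M3→Alpha 7, M4→Foxtrot 2, M5→Echo 2. Service cost 18.
{Alpha, Charlie, Foxtrot}: service cost 20
{Charlie, Delta, Foxtrot}: service cost 20
Among all 20 size-3 choices, {Alpha, Echo, Foxtrot} is lowest.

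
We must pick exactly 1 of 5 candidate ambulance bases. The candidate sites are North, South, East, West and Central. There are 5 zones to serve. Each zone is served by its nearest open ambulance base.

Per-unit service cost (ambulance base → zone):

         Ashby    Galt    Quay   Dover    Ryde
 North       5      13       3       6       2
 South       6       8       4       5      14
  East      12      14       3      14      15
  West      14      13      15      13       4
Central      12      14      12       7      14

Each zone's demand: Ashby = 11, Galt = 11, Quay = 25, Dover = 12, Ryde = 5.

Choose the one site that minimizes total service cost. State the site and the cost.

Choose North only; total service cost 355.

With exactly 1 open, each zone uses its cheapest among the chosen.
{North}: Ashby→North 5·11=55, Galt→North 13·11=143, Quay→North 3·25=75, Dover→North 6·12=72, Ryde→North 2·5=10. Service cost 355.
{South}: service cost 384
{East}: service cost 604
Among all 5 size-1 choices, {North} is lowest.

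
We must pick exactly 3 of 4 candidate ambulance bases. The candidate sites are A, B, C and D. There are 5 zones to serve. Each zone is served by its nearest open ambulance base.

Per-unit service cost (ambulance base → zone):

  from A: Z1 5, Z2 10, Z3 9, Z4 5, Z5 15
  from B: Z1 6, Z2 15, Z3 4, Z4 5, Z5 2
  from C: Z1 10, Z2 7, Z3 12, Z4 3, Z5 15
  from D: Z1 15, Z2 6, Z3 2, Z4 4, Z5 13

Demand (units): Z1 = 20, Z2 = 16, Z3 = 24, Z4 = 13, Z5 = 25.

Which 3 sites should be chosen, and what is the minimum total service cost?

With exactly 3 open, each zone uses its cheapest among the chosen.
{A, B, D}: Z1→A 5·20=100, Z2→D 6·16=96, Z3→D 2·24=48, Z4→D 4·13=52, Z5→B 2·25=50. Service cost 346.
{B, C, D}: service cost 353
{A, B, C}: service cost 397
Among all 4 size-3 choices, {A, B, D} is lowest.

Choose A, B and D; total service cost 346.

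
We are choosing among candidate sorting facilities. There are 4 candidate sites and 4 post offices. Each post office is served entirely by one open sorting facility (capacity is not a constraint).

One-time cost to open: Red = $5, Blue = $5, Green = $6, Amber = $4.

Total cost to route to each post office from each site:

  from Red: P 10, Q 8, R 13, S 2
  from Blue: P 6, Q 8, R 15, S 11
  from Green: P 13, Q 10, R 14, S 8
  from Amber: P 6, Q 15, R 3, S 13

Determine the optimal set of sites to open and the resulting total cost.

For any fixed open set, each post office goes to its cheapest open site; total = fixed + service.
{Red, Amber}: P→Amber 6, Q→Red 8, R→Amber 3, S→Red 2. Service 19; fixed 9; total 28.
{Red, Blue, Amber}: service 19 + fixed 14 = 33
{Red, Green, Amber}: service 19 + fixed 15 = 34
{Red, Blue, Green, Amber}: P→Blue 6, Q→Red 8, R→Amber 3, S→Red 2. Service 19; fixed 20; total 39.
(All 15 nonempty subsets were checked; Red and Amber is lowest.)

Open Red and Amber; minimum total cost 28.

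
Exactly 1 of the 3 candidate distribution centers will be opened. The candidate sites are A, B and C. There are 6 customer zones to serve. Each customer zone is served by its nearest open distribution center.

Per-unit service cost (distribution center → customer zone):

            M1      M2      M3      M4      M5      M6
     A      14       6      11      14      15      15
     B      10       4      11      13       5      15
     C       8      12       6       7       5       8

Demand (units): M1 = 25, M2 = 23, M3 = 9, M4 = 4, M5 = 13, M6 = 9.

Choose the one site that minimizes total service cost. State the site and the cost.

With exactly 1 open, each customer zone uses its cheapest among the chosen.
{B}: M1→B 10·25=250, M2→B 4·23=92, M3→B 11·9=99, M4→B 13·4=52, M5→B 5·13=65, M6→B 15·9=135. Service cost 693.
{C}: service cost 695
{A}: service cost 973
Among all 3 size-1 choices, {B} is lowest.

Choose B only; total service cost 693.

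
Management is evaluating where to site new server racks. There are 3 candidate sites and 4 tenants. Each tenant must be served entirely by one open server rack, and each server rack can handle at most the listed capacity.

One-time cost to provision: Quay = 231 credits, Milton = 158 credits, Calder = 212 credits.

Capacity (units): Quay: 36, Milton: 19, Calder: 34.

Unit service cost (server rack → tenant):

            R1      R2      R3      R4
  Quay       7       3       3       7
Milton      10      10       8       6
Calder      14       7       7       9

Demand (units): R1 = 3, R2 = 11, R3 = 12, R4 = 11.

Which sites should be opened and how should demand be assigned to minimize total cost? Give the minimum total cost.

Minimum total cost: 545

Open {Quay, Milton}: R1→Quay 7·3=21, R2→Quay 3·11=33, R3→Quay 3·12=36, R4→Milton 6·11=66.
Loads: Quay carries 26/36, Milton carries 11/19. Service 156; fixed 389; total 545.
Next best feasible plan costs 554.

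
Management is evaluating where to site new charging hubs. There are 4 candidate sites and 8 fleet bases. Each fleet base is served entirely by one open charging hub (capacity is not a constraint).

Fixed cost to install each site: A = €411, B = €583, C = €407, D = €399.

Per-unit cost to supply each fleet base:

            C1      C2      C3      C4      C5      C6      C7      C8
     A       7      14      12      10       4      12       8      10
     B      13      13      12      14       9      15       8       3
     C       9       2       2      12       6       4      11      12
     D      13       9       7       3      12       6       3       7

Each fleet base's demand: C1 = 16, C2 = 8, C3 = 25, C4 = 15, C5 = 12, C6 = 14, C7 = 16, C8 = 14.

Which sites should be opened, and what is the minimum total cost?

For any fixed open set, each fleet base goes to its cheapest open site; total = fixed + service.
{C}: C1→C 9·16=144, C2→C 2·8=16, C3→C 2·25=50, C4→C 12·15=180, C5→C 6·12=72, C6→C 4·14=56, C7→C 11·16=176, C8→C 12·14=168. Service 862; fixed 407; total 1269.
{D}: C1→D 13·16=208, C2→D 9·8=72, C3→D 7·25=175, C4→D 3·15=45, C5→D 12·12=144, C6→D 6·14=84, C7→D 3·16=48, C8→D 7·14=98. Service 874; fixed 399; total 1273.
{C, D}: service 529 + fixed 806 = 1335
{A, B, C, D}: service 417 + fixed 1800 = 2217
No other subset beats 1269.

Open C only; minimum total cost 1269.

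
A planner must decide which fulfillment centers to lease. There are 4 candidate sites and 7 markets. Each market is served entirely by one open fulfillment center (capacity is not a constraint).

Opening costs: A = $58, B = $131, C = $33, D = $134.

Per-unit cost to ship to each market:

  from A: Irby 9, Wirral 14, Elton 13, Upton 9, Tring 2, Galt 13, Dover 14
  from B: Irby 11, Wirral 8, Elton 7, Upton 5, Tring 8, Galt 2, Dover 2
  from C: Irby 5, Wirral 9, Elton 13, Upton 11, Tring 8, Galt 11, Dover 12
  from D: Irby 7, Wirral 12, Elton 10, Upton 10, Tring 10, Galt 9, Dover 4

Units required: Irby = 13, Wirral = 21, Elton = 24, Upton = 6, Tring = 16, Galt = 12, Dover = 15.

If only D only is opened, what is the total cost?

Each market is assigned to its cheapest site among the open ones.
{D}: Irby→D 7·13=91, Wirral→D 12·21=252, Elton→D 10·24=240, Upton→D 10·6=60, Tring→D 10·16=160, Galt→D 9·12=108, Dover→D 4·15=60. Service 971; fixed 134; total 1105.

Total cost: 1105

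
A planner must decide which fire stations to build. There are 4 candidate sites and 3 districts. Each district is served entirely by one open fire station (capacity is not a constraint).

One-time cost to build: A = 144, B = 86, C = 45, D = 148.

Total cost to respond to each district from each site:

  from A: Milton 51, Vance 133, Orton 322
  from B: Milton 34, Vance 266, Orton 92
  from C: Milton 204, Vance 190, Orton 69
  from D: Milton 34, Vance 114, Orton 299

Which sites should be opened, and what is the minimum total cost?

Open C and D; minimum total cost 410.

For any fixed open set, each district goes to its cheapest open site; total = fixed + service.
{C, D}: Milton→D 34, Vance→D 114, Orton→C 69. Service 217; fixed 193; total 410.
{B, C}: service 293 + fixed 131 = 424
{A, C}: service 253 + fixed 189 = 442
{A, B, C, D}: service 217 + fixed 423 = 640
(All 15 nonempty subsets were checked; C and D is lowest.)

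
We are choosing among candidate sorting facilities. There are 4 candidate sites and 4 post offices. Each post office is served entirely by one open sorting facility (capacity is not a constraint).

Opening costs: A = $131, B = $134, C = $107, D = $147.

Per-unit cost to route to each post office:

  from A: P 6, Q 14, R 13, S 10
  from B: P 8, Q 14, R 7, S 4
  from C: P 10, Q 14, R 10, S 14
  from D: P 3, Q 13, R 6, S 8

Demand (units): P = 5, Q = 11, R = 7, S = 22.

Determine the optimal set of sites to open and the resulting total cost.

For any fixed open set, each post office goes to its cheapest open site; total = fixed + service.
{B}: P→B 8·5=40, Q→B 14·11=154, R→B 7·7=49, S→B 4·22=88. Service 331; fixed 134; total 465.
{D}: P→D 3·5=15, Q→D 13·11=143, R→D 6·7=42, S→D 8·22=176. Service 376; fixed 147; total 523.
{B, D}: P→D 3·5=15, Q→D 13·11=143, R→D 6·7=42, S→B 4·22=88. Service 288; fixed 281; total 569.
{A, B, C, D}: service 288 + fixed 519 = 807
(All 15 nonempty subsets were checked; B only is lowest.)

Open B only; minimum total cost 465.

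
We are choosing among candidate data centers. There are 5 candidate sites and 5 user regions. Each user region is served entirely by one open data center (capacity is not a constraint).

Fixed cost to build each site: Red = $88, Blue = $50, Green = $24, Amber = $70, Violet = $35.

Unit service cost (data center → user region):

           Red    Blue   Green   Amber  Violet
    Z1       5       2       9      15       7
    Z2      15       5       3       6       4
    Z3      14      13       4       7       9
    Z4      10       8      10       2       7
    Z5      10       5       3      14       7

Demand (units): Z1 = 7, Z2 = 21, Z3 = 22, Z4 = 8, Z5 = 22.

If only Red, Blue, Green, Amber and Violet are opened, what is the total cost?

Each user region is assigned to its cheapest site among the open ones.
{Red, Blue, Green, Amber, Violet}: Z1→Blue 2·7=14, Z2→Green 3·21=63, Z3→Green 4·22=88, Z4→Amber 2·8=16, Z5→Green 3·22=66. Service 247; fixed 267; total 514.

Total cost: 514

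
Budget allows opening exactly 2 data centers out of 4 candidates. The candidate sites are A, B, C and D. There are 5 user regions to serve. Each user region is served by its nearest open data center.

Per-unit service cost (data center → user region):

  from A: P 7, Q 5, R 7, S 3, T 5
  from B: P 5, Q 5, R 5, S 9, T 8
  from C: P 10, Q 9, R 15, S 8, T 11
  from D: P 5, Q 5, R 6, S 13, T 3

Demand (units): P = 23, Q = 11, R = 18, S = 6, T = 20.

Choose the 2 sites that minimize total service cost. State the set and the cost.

Choose A and D; total service cost 356.

With exactly 2 open, each user region uses its cheapest among the chosen.
{A, D}: P→D 5·23=115, Q→A 5·11=55, R→D 6·18=108, S→A 3·6=18, T→D 3·20=60. Service cost 356.
{B, D}: service cost 374
{A, B}: service cost 378
Among all 6 size-2 choices, {A, D} is lowest.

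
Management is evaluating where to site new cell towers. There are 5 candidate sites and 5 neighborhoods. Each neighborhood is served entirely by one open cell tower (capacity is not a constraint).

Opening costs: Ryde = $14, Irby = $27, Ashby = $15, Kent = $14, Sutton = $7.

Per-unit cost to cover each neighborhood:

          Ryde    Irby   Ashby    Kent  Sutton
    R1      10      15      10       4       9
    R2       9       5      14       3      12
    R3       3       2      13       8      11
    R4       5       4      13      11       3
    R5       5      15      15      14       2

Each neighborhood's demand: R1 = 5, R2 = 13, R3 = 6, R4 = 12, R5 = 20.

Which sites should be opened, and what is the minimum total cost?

For any fixed open set, each neighborhood goes to its cheapest open site; total = fixed + service.
{Ryde, Kent, Sutton}: R1→Kent 4·5=20, R2→Kent 3·13=39, R3→Ryde 3·6=18, R4→Sutton 3·12=36, R5→Sutton 2·20=40. Service 153; fixed 35; total 188.
{Irby, Kent, Sutton}: service 147 + fixed 48 = 195
{Ryde, Ashby, Kent, Sutton}: service 153 + fixed 50 = 203
{Ryde, Irby, Ashby, Kent, Sutton}: service 147 + fixed 77 = 224
No other subset beats 188.

Open Ryde, Kent and Sutton; minimum total cost 188.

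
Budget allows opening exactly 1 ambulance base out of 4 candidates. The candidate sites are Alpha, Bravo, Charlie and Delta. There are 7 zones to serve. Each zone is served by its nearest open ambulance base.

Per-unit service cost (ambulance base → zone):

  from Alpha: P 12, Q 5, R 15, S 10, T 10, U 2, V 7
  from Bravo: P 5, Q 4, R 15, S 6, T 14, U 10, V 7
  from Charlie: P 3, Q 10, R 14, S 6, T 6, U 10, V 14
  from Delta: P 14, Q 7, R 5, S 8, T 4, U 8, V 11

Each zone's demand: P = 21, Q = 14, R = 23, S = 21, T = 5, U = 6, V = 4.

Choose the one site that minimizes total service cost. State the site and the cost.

Choose Delta only; total service cost 787.

With exactly 1 open, each zone uses its cheapest among the chosen.
{Delta}: P→Delta 14·21=294, Q→Delta 7·14=98, R→Delta 5·23=115, S→Delta 8·21=168, T→Delta 4·5=20, U→Delta 8·6=48, V→Delta 11·4=44. Service cost 787.
{Bravo}: service cost 790
{Charlie}: service cost 797
Among all 4 size-1 choices, {Delta} is lowest.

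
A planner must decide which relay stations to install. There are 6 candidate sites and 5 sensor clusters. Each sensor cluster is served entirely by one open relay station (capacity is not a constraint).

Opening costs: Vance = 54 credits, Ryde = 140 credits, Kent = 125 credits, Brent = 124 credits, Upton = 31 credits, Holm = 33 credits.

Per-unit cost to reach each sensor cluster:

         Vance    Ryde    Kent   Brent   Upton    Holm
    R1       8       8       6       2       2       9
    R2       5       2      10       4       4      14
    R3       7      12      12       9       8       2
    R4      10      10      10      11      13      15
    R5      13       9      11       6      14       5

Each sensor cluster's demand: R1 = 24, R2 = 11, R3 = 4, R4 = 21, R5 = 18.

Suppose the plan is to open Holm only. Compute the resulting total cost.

Total cost: 816

Each sensor cluster is assigned to its cheapest site among the open ones.
{Holm}: R1→Holm 9·24=216, R2→Holm 14·11=154, R3→Holm 2·4=8, R4→Holm 15·21=315, R5→Holm 5·18=90. Service 783; fixed 33; total 816.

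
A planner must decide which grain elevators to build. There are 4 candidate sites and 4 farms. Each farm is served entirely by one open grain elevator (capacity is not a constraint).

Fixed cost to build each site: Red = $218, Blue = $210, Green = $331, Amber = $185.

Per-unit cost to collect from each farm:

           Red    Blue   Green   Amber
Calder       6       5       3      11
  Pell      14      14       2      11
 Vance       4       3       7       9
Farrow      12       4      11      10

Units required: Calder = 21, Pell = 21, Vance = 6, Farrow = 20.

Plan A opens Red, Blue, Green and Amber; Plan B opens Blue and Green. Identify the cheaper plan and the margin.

Plan A: {Red, Blue, Green, Amber}: Calder→Green 3·21=63, Pell→Green 2·21=42, Vance→Blue 3·6=18, Farrow→Blue 4·20=80. Service 203; fixed 944; total 1147.
Plan B: {Blue, Green}: Calder→Green 3·21=63, Pell→Green 2·21=42, Vance→Blue 3·6=18, Farrow→Blue 4·20=80. Service 203; fixed 541; total 744.
Difference: |1147 − 744| = 403.

Plan B is cheaper by 403.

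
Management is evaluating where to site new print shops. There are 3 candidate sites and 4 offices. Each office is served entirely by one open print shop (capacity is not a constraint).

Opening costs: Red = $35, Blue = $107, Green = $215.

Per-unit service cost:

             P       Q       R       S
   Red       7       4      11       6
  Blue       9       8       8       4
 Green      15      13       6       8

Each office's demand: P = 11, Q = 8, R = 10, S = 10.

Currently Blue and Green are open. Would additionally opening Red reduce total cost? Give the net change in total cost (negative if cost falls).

Yes — net change −19 (cost falls by 19).

Current service cost with {Blue, Green}: 263.
Adding Red: each office re-picks its cheapest; new service cost 209, saving 54.
Extra fixed cost: 35. Net change = 35 − 54 = -19.
(Totals: 585 → 566.)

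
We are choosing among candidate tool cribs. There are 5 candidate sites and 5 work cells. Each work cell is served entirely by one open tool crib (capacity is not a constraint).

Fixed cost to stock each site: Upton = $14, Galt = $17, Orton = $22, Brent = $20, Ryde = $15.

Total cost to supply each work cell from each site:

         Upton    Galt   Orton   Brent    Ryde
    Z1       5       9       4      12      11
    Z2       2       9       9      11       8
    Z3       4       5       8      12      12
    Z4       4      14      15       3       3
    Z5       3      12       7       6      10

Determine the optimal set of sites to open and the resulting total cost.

Open Upton only; minimum total cost 32.

For any fixed open set, each work cell goes to its cheapest open site; total = fixed + service.
{Upton}: Z1→Upton 5, Z2→Upton 2, Z3→Upton 4, Z4→Upton 4, Z5→Upton 3. Service 18; fixed 14; total 32.
{Upton, Ryde}: service 17 + fixed 29 = 46
{Upton, Galt}: Z1→Upton 5, Z2→Upton 2, Z3→Upton 4, Z4→Upton 4, Z5→Upton 3. Service 18; fixed 31; total 49.
{Upton, Galt, Orton, Brent, Ryde}: Z1→Orton 4, Z2→Upton 2, Z3→Upton 4, Z4→Brent 3, Z5→Upton 3. Service 16; fixed 88; total 104.
No other subset beats 32.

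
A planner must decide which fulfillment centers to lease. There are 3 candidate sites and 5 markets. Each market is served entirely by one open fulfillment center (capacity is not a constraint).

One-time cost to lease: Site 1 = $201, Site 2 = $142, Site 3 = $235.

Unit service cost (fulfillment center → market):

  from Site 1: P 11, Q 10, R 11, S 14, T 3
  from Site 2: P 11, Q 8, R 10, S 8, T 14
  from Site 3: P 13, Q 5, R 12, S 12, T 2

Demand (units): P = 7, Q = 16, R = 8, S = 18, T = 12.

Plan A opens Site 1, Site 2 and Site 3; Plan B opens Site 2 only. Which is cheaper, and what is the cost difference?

Plan A: {Site 1, Site 2, Site 3}: P→Site 1 11·7=77, Q→Site 3 5·16=80, R→Site 2 10·8=80, S→Site 2 8·18=144, T→Site 3 2·12=24. Service 405; fixed 578; total 983.
Plan B: {Site 2}: P→Site 2 11·7=77, Q→Site 2 8·16=128, R→Site 2 10·8=80, S→Site 2 8·18=144, T→Site 2 14·12=168. Service 597; fixed 142; total 739.
Difference: |983 − 739| = 244.

Plan B is cheaper by 244.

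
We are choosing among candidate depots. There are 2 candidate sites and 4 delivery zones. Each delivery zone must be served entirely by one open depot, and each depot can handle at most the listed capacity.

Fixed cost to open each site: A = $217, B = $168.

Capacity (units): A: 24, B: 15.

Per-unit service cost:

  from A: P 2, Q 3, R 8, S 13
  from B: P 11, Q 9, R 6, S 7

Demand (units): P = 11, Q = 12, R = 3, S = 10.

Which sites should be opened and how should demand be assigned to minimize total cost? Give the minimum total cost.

Minimum total cost: 531

Open {A, B}: P→A 2·11=22, Q→A 3·12=36, R→B 6·3=18, S→B 7·10=70.
Loads: A carries 23/24, B carries 13/15. Service 146; fixed 385; total 531.
Next best feasible plan costs 663.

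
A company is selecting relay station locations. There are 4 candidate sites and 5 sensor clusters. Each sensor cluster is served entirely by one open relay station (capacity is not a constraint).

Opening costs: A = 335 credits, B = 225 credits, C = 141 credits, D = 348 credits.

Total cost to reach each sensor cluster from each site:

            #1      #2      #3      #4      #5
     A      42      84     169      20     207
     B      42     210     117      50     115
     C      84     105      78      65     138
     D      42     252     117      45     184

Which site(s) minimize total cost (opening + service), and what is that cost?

For any fixed open set, each sensor cluster goes to its cheapest open site; total = fixed + service.
{C}: #1→C 84, #2→C 105, #3→C 78, #4→C 65, #5→C 138. Service 470; fixed 141; total 611.
{B, C}: service 390 + fixed 366 = 756
{B}: #1→B 42, #2→B 210, #3→B 117, #4→B 50, #5→B 115. Service 534; fixed 225; total 759.
{A, B, C, D}: #1→A 42, #2→A 84, #3→C 78, #4→A 20, #5→B 115. Service 339; fixed 1049; total 1388.
No other subset beats 611.

Open C only; minimum total cost 611.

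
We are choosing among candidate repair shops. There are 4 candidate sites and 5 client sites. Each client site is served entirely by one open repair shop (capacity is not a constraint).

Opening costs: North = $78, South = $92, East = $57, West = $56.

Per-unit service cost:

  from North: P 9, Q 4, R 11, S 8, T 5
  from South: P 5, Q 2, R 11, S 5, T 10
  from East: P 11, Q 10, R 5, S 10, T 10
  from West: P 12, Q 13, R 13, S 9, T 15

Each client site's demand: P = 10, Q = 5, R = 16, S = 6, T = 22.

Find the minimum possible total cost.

For any fixed open set, each client site goes to its cheapest open site; total = fixed + service.
{North, East}: P→North 9·10=90, Q→North 4·5=20, R→East 5·16=80, S→North 8·6=48, T→North 5·22=110. Service 348; fixed 135; total 483.
{North, South, East}: service 280 + fixed 227 = 507
{North}: P→North 9·10=90, Q→North 4·5=20, R→North 11·16=176, S→North 8·6=48, T→North 5·22=110. Service 444; fixed 78; total 522.
{North, South, East, West}: service 280 + fixed 283 = 563
No other subset beats 483.

Minimum total cost: 483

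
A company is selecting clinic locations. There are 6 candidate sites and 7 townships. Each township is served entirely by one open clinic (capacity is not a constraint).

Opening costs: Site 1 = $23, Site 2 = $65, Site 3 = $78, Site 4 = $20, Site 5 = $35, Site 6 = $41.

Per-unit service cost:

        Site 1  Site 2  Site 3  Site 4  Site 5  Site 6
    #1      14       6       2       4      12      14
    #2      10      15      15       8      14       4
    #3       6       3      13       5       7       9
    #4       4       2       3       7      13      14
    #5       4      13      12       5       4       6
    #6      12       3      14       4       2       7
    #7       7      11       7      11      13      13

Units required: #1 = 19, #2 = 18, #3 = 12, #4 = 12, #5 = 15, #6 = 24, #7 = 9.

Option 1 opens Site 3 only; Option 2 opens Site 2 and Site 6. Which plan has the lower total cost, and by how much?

Option 2 is cheaper by 544.

Option 1: {Site 3}: #1→Site 3 2·19=38, #2→Site 3 15·18=270, #3→Site 3 13·12=156, #4→Site 3 3·12=36, #5→Site 3 12·15=180, #6→Site 3 14·24=336, #7→Site 3 7·9=63. Service 1079; fixed 78; total 1157.
Option 2: {Site 2, Site 6}: #1→Site 2 6·19=114, #2→Site 6 4·18=72, #3→Site 2 3·12=36, #4→Site 2 2·12=24, #5→Site 6 6·15=90, #6→Site 2 3·24=72, #7→Site 2 11·9=99. Service 507; fixed 106; total 613.
Difference: |1157 − 613| = 544.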